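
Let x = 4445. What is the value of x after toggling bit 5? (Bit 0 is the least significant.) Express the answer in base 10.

x = 1000101011101
bit 5 is currently 0; toggle it via x ^ (1 << 5) = x ^ 32
→ 1000101111101 = 4477

4477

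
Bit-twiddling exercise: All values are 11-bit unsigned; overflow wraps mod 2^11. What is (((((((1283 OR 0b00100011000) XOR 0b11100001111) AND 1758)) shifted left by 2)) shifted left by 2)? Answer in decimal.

1283 = 10100000011
0b00100011000 = 00100011000
→ OR → 10100011011 = 1307
0b11100001111 = 11100001111
→ XOR → 01000010100 = 532
1758 = 11011011110
→ AND → 01000010100 = 532
→ shifted left by 2 (mod 2^11) → 00001010000 = 80
→ shifted left by 2 (mod 2^11) → 00101000000 = 320

320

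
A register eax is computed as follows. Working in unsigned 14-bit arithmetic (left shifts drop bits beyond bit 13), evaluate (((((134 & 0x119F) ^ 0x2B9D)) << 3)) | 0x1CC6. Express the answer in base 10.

134 = 00000010000110
0x119F = 01000110011111
→ & → 00000010000110 = 134
0x2B9D = 10101110011101
→ ^ → 10101100011011 = 11035
→ << 3 (mod 2^14) → 01100011011000 = 6360
0x1CC6 = 01110011000110
→ | → 01110011011110 = 7390

7390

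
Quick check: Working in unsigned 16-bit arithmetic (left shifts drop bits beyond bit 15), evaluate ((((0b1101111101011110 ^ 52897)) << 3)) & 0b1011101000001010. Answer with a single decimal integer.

35336

0b1101111101011110 = 1101111101011110
52897 = 1100111010100001
→ ^ → 0001000111111111 = 4607
→ << 3 (mod 2^16) → 1000111111111000 = 36856
0b1011101000001010 = 1011101000001010
→ & → 1000101000001000 = 35336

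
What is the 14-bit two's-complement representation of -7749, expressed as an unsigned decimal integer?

8635

7749 in 14 bits: 01111001000101
Invert: 10000110111010
Add 1:  10000110111011 = 8635
(Check: 2^14 - 7749 = 16384 - 7749 = 8635.)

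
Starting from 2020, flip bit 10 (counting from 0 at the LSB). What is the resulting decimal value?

996

x = 11111100100
bit 10 is currently 1; toggle it via x ^ (1 << 10) = x ^ 1024
→ 01111100100 = 996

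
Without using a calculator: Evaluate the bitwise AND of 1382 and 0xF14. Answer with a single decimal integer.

1382 = 010101100110
0xF14 = 111100010100
AND → 010100000100 = 1284

1284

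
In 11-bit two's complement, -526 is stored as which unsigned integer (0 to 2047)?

1522

526 in 11 bits: 01000001110
Invert: 10111110001
Add 1:  10111110010 = 1522
(Check: 2^11 - 526 = 2048 - 526 = 1522.)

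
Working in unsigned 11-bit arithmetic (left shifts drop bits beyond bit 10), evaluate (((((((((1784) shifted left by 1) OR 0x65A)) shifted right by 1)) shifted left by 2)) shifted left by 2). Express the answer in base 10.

2000

1784 = 11011111000
→ shifted left by 1 (mod 2^11) → 10111110000 = 1520
0x65A = 11001011010
→ OR → 11111111010 = 2042
→ shifted right by 1 → 01111111101 = 1021
→ shifted left by 2 (mod 2^11) → 11111110100 = 2036
→ shifted left by 2 (mod 2^11) → 11111010000 = 2000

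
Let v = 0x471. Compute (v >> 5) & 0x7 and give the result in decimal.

v = 10001110001
Shift right by 5: 100011
Mask low 3 bits: 011 = 3

3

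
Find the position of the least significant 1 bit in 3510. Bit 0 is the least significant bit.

3510 = 110110110110
Trailing zeros: 1, so the lowest set bit is bit 1 (value 2).

1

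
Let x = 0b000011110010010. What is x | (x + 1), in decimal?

1939

x = 11110010010 = 1938
x + 1 = 11110010011
OR    = 11110010011 = 1939
(x | (x + 1) sets the lowest cleared bit.)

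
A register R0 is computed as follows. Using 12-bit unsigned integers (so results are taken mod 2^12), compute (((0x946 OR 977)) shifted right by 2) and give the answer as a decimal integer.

0x946 = 100101000110
977 = 001111010001
→ OR → 101111010111 = 3031
→ shifted right by 2 → 001011110101 = 757

757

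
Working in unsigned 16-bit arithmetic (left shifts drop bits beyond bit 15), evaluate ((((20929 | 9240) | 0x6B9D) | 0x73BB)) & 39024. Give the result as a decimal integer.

20929 = 0101000111000001
9240 = 0010010000011000
→ | → 0111010111011001 = 30169
0x6B9D = 0110101110011101
→ | → 0111111111011101 = 32733
0x73BB = 0111001110111011
→ | → 0111111111111111 = 32767
39024 = 1001100001110000
→ & → 0001100001110000 = 6256

6256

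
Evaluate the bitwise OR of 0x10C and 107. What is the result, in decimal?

0x10C = 100001100
107 = 001101011
 OR → 101101111 = 367

367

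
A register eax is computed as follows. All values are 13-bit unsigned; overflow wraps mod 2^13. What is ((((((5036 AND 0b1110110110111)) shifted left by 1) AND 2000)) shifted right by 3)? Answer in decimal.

5036 = 1001110101100
0b1110110110111 = 1110110110111
→ AND → 1000110100100 = 4516
→ shifted left by 1 (mod 2^13) → 0001101001000 = 840
2000 = 0011111010000
→ AND → 0001101000000 = 832
→ shifted right by 3 → 0000001101000 = 104

104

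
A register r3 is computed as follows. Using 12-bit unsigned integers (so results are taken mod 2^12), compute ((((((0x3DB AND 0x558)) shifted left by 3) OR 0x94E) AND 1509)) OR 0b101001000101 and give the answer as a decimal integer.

0x3DB = 001111011011
0x558 = 010101011000
→ AND → 000101011000 = 344
→ shifted left by 3 (mod 2^12) → 101011000000 = 2752
0x94E = 100101001110
→ OR → 101111001110 = 3022
1509 = 010111100101
→ AND → 000111000100 = 452
0b101001000101 = 101001000101
→ OR → 101111000101 = 3013

3013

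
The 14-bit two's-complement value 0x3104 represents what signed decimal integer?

-3836

pattern = 11000100000100 (MSB is 1 ⇒ negative)
Invert: 00111011111011, add 1 → 00111011111100 = 3836, so the value is -3836.
(Equivalently: 12548 - 2^14 = 12548 - 16384 = -3836.)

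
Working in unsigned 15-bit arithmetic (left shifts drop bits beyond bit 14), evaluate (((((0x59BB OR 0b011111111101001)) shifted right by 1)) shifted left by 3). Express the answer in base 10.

32744

0x59BB = 101100110111011
0b011111111101001 = 011111111101001
→ OR → 111111111111011 = 32763
→ shifted right by 1 → 011111111111101 = 16381
→ shifted left by 3 (mod 2^15) → 111111111101000 = 32744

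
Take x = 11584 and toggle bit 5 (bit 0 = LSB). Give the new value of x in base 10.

11616

x = 10110101000000
bit 5 is currently 0; toggle it via x ^ (1 << 5) = x ^ 32
→ 10110101100000 = 11616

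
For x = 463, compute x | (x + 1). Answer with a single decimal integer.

479

x = 111001111 = 463
x + 1 = 111010000
OR    = 111011111 = 479
(x | (x + 1) sets the lowest cleared bit.)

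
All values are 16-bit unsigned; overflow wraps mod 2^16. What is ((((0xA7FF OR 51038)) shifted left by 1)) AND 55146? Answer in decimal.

51050

0xA7FF = 1010011111111111
51038 = 1100011101011110
→ OR → 1110011111111111 = 59391
→ shifted left by 1 (mod 2^16) → 1100111111111110 = 53246
55146 = 1101011101101010
→ AND → 1100011101101010 = 51050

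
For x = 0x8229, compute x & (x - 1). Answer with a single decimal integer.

33320

x = 1000001000101001 = 33321
x - 1 = 1000001000101000
AND   = 1000001000101000 = 33320
(x & (x - 1) clears the lowest set bit of x.)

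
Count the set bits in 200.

3

200 = 11001000
Count the 1s: 1 + 1 + 1 = 3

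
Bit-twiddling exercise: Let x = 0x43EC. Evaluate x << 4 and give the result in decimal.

0x43EC = 0000100001111101100
shift left by 4 → 1000011111011000000 = 278208
(equivalently, 17388 × 2^4 = 17388 × 16)

278208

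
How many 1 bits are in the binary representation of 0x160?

0x160 = 101100000
Count the 1s: 1 + 1 + 1 = 3

3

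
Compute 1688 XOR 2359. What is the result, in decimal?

1688 = 011010011000
2359 = 100100110111
XOR → 111110101111 = 4015

4015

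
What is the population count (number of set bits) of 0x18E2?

0x18E2 = 1100011100010
Count the 1s: 1 + 1 + 1 + 1 + 1 + 1 = 6

6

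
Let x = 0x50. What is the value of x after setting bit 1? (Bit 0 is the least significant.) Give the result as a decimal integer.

82

x = 001010000
bit 1 is currently 0; set it via x | (1 << 1) = x | 2
→ 001010010 = 82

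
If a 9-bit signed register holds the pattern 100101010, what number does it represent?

pattern = 100101010 (MSB is 1 ⇒ negative)
Invert: 011010101, add 1 → 011010110 = 214, so the value is -214.
(Equivalently: 298 - 2^9 = 298 - 512 = -214.)

-214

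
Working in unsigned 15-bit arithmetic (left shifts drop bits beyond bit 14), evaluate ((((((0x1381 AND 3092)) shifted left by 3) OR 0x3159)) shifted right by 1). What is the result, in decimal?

6316

0x1381 = 001001110000001
3092 = 000110000010100
→ AND → 000000000000000 = 0
→ shifted left by 3 (mod 2^15) → 000000000000000 = 0
0x3159 = 011000101011001
→ OR → 011000101011001 = 12633
→ shifted right by 1 → 001100010101100 = 6316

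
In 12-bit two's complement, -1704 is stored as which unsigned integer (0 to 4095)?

1704 in 12 bits: 011010101000
Invert: 100101010111
Add 1:  100101011000 = 2392
(Check: 2^12 - 1704 = 4096 - 1704 = 2392.)

2392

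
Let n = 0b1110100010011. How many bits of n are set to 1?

n = 1110100010011
Count the 1s: 1 + 1 + 1 + 1 + 1 + 1 + 1 = 7

7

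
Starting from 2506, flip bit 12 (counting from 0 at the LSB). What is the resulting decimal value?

6602

x = 0100111001010
bit 12 is currently 0; toggle it via x ^ (1 << 12) = x ^ 4096
→ 1100111001010 = 6602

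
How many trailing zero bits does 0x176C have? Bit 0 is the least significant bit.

0x176C = 1011101101100
Trailing zeros: 2, so the lowest set bit is bit 2 (value 4).

2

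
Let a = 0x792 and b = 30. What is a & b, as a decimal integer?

18

0x792 = 11110010010
30 = 00000011110
AND → 00000010010 = 18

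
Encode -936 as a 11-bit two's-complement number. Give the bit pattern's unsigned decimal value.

1112

936 in 11 bits: 01110101000
Invert: 10001010111
Add 1:  10001011000 = 1112
(Check: 2^11 - 936 = 2048 - 936 = 1112.)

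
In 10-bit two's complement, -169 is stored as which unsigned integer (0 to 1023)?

855

169 in 10 bits: 0010101001
Invert: 1101010110
Add 1:  1101010111 = 855
(Check: 2^10 - 169 = 1024 - 169 = 855.)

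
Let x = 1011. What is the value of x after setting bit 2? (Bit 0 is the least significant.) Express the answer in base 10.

x = 0001111110011
bit 2 is currently 0; set it via x | (1 << 2) = x | 4
→ 0001111110111 = 1015

1015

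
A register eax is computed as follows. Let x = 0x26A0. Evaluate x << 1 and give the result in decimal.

0x26A0 = 010011010100000
shift left by 1 → 100110101000000 = 19776
(equivalently, 9888 × 2^1 = 9888 × 2)

19776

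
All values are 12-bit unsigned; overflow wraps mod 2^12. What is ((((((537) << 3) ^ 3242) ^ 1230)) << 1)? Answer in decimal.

344

537 = 001000011001
→ << 3 (mod 2^12) → 000011001000 = 200
3242 = 110010101010
→ ^ → 110001100010 = 3170
1230 = 010011001110
→ ^ → 100010101100 = 2220
→ << 1 (mod 2^12) → 000101011000 = 344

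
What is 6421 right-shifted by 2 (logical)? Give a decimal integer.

1605

6421 = 1100100010101
shift right by 2 → 0011001000101 = 1605
(equivalently, floor(6421 / 4))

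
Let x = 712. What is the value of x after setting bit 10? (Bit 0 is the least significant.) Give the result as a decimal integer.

1736

x = 0001011001000
bit 10 is currently 0; set it via x | (1 << 10) = x | 1024
→ 0011011001000 = 1736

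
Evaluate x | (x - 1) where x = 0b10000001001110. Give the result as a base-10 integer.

8271

x = 10000001001110 = 8270
x - 1 = 10000001001101
OR    = 10000001001111 = 8271
(x | (x - 1) sets all bits below the lowest set bit.)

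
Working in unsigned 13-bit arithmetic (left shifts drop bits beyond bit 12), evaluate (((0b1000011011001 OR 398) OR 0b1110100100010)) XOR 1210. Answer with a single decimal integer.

0b1000011011001 = 1000011011001
398 = 0000110001110
→ OR → 1000111011111 = 4575
0b1110100100010 = 1110100100010
→ OR → 1110111111111 = 7679
1210 = 0010010111010
→ XOR → 1100101000101 = 6469

6469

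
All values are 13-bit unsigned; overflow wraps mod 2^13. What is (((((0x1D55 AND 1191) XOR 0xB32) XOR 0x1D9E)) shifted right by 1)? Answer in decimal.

0x1D55 = 1110101010101
1191 = 0010010100111
→ AND → 0010000000101 = 1029
0xB32 = 0101100110010
→ XOR → 0111100110111 = 3895
0x1D9E = 1110110011110
→ XOR → 1001010101001 = 4777
→ shifted right by 1 → 0100101010100 = 2388

2388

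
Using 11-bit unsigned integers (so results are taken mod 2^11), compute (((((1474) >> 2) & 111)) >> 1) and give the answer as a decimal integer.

48

1474 = 10111000010
→ >> 2 → 00101110000 = 368
111 = 00001101111
→ & → 00001100000 = 96
→ >> 1 → 00000110000 = 48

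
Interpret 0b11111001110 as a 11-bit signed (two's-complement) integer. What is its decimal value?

pattern = 11111001110 (MSB is 1 ⇒ negative)
Invert: 00000110001, add 1 → 00000110010 = 50, so the value is -50.
(Equivalently: 1998 - 2^11 = 1998 - 2048 = -50.)

-50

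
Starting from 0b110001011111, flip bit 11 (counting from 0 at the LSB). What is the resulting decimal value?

x = 110001011111
bit 11 is currently 1; toggle it via x ^ (1 << 11) = x ^ 2048
→ 010001011111 = 1119

1119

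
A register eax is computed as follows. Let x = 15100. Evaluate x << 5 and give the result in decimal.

15100 = 0000011101011111100
shift left by 5 → 1110101111110000000 = 483200
(equivalently, 15100 × 2^5 = 15100 × 32)

483200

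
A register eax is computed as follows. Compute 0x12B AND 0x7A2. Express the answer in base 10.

0x12B = 00100101011
0x7A2 = 11110100010
AND → 00100100010 = 290

290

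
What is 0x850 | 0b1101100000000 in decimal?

6992

0x850 = 0100001010000
b = 1101100000000
 OR → 1101101010000 = 6992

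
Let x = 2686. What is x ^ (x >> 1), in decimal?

3905

x = 101001111110 = 2686
x>>1 = 010100111111
XOR  = 111101000001 = 3905
(x ^ (x >> 1) gives the standard binary-reflected Gray code of x.)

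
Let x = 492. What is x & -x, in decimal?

x = 111101100 = 492
-x (two's complement) = …000010100
AND   = 000000100 = 4
(x & -x isolates the lowest set bit of x.)

4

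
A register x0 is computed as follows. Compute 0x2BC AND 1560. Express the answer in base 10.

536

0x2BC = 01010111100
1560 = 11000011000
AND → 01000011000 = 536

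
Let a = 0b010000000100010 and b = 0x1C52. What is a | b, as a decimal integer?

15474

a = 10000000100010
0x1C52 = 01110001010010
 OR → 11110001110010 = 15474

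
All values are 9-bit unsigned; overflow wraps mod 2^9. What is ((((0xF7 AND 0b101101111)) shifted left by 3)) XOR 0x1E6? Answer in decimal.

0xF7 = 011110111
0b101101111 = 101101111
→ AND → 001100111 = 103
→ shifted left by 3 (mod 2^9) → 100111000 = 312
0x1E6 = 111100110
→ XOR → 011011110 = 222

222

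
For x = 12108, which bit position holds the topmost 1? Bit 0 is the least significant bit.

12108 = 10111101001100
The topmost 1 is at position 13 (since 2^13 = 8192 ≤ 12108 < 16384).

13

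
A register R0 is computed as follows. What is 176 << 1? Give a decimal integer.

352

176 = 010110000
shift left by 1 → 101100000 = 352
(equivalently, 176 × 2^1 = 176 × 2)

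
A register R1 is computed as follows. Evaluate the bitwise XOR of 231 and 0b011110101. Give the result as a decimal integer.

231 = 11100111
b = 11110101
XOR → 00010010 = 18

18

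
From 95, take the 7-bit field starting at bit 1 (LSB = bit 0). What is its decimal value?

v = 00001011111
Shift right by 1: 0000101111
Mask low 7 bits: 0101111 = 47

47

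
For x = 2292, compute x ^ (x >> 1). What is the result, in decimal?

3214

x = 100011110100 = 2292
x>>1 = 010001111010
XOR  = 110010001110 = 3214
(x ^ (x >> 1) gives the standard binary-reflected Gray code of x.)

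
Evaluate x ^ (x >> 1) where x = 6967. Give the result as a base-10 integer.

x = 1101100110111 = 6967
x>>1 = 0110110011011
XOR  = 1011010101100 = 5804
(x ^ (x >> 1) gives the standard binary-reflected Gray code of x.)

5804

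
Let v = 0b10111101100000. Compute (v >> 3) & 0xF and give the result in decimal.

12

v = 10111101100000
Shift right by 3: 10111101100
Mask low 4 bits: 1100 = 12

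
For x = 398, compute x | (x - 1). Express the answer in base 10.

x = 110001110 = 398
x - 1 = 110001101
OR    = 110001111 = 399
(x | (x - 1) sets all bits below the lowest set bit.)

399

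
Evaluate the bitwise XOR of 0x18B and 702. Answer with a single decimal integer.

0x18B = 0110001011
702 = 1010111110
XOR → 1100110101 = 821

821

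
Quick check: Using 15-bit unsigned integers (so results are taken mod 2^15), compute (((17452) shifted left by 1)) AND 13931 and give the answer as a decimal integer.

72

17452 = 100010000101100
→ shifted left by 1 (mod 2^15) → 000100001011000 = 2136
13931 = 011011001101011
→ AND → 000000001001000 = 72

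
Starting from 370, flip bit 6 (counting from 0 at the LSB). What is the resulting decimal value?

x = 101110010
bit 6 is currently 1; toggle it via x ^ (1 << 6) = x ^ 64
→ 100110010 = 306

306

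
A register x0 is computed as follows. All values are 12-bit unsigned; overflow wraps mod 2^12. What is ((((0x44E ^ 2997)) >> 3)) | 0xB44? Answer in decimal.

3071

0x44E = 010001001110
2997 = 101110110101
→ ^ → 111111111011 = 4091
→ >> 3 → 000111111111 = 511
0xB44 = 101101000100
→ | → 101111111111 = 3071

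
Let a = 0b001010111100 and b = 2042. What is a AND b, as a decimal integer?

a = 01010111100
2042 = 11111111010
AND → 01010111000 = 696

696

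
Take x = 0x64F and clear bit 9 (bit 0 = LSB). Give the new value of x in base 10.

x = 11001001111
bit 9 is currently 1; clear it via x & ~(1 << 9) = x & ~512
→ 10001001111 = 1103

1103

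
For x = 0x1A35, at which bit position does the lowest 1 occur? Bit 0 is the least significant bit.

0x1A35 = 1101000110101
Trailing zeros: 0, so the lowest set bit is bit 0 (value 1).

0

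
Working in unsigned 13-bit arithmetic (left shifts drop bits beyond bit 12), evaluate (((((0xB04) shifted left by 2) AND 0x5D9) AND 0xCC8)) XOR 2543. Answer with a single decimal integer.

0xB04 = 0101100000100
→ shifted left by 2 (mod 2^13) → 0110000010000 = 3088
0x5D9 = 0010111011001
→ AND → 0010000010000 = 1040
0xCC8 = 0110011001000
→ AND → 0010000000000 = 1024
2543 = 0100111101111
→ XOR → 0110111101111 = 3567

3567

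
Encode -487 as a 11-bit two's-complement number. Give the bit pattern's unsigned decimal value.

487 in 11 bits: 00111100111
Invert: 11000011000
Add 1:  11000011001 = 1561
(Check: 2^11 - 487 = 2048 - 487 = 1561.)

1561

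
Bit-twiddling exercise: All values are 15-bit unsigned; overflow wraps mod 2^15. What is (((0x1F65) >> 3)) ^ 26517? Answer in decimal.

25721

0x1F65 = 001111101100101
→ >> 3 → 000001111101100 = 1004
26517 = 110011110010101
→ ^ → 110010001111001 = 25721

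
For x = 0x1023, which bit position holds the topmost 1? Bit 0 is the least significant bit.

0x1023 = 1000000100011
The topmost 1 is at position 12 (since 2^12 = 4096 ≤ 4131 < 8192).

12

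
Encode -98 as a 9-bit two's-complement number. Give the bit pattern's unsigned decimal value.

414

98 in 9 bits: 001100010
Invert: 110011101
Add 1:  110011110 = 414
(Check: 2^9 - 98 = 512 - 98 = 414.)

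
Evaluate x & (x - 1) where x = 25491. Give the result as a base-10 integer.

25490

x = 110001110010011 = 25491
x - 1 = 110001110010010
AND   = 110001110010010 = 25490
(x & (x - 1) clears the lowest set bit of x.)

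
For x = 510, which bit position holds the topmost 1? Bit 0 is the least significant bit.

510 = 111111110
The topmost 1 is at position 8 (since 2^8 = 256 ≤ 510 < 512).

8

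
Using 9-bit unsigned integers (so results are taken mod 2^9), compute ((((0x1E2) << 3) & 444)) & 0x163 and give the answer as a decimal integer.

0x1E2 = 111100010
→ << 3 (mod 2^9) → 100010000 = 272
444 = 110111100
→ & → 100010000 = 272
0x163 = 101100011
→ & → 100000000 = 256

256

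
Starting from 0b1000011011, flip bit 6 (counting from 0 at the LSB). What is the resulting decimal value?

603

x = 1000011011
bit 6 is currently 0; toggle it via x ^ (1 << 6) = x ^ 64
→ 1001011011 = 603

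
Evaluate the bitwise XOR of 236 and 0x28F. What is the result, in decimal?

236 = 0011101100
0x28F = 1010001111
XOR → 1001100011 = 611

611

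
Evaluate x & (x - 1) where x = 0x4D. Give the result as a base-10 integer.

x = 1001101 = 77
x - 1 = 1001100
AND   = 1001100 = 76
(x & (x - 1) clears the lowest set bit of x.)

76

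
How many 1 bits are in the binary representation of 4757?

4757 = 1001010010101
Count the 1s: 1 + 1 + 1 + 1 + 1 + 1 = 6

6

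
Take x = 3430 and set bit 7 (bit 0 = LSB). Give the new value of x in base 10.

x = 000110101100110
bit 7 is currently 0; set it via x | (1 << 7) = x | 128
→ 000110111100110 = 3558

3558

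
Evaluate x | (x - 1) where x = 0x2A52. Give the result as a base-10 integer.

10835

x = 10101001010010 = 10834
x - 1 = 10101001010001
OR    = 10101001010011 = 10835
(x | (x - 1) sets all bits below the lowest set bit.)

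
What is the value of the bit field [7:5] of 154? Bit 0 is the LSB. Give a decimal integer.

4

v = 10011010
Shift right by 5: 100
Mask low 3 bits: 100 = 4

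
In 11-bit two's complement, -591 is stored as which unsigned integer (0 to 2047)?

591 in 11 bits: 01001001111
Invert: 10110110000
Add 1:  10110110001 = 1457
(Check: 2^11 - 591 = 2048 - 591 = 1457.)

1457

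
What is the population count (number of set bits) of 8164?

8164 = 1111111100100
Count the 1s: 1 + 1 + 1 + 1 + 1 + 1 + 1 + 1 + 1 = 9

9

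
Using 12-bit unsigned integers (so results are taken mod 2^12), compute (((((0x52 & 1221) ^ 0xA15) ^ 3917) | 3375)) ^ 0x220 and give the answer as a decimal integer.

3871

0x52 = 000001010010
1221 = 010011000101
→ & → 000001000000 = 64
0xA15 = 101000010101
→ ^ → 101001010101 = 2645
3917 = 111101001101
→ ^ → 010100011000 = 1304
3375 = 110100101111
→ | → 110100111111 = 3391
0x220 = 001000100000
→ ^ → 111100011111 = 3871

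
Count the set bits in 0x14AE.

0x14AE = 1010010101110
Count the 1s: 1 + 1 + 1 + 1 + 1 + 1 + 1 = 7

7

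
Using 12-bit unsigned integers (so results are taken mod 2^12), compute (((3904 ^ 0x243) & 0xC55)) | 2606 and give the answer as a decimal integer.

3904 = 111101000000
0x243 = 001001000011
→ ^ → 110100000011 = 3331
0xC55 = 110001010101
→ & → 110000000001 = 3073
2606 = 101000101110
→ | → 111000101111 = 3631

3631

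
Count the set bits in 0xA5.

0xA5 = 10100101
Count the 1s: 1 + 1 + 1 + 1 = 4

4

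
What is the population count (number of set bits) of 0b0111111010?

7

n = 111111010
Count the 1s: 1 + 1 + 1 + 1 + 1 + 1 + 1 = 7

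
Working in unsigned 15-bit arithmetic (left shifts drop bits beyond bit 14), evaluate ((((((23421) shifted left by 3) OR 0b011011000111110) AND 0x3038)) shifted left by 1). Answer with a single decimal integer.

23421 = 101101101111101
→ shifted left by 3 (mod 2^15) → 101101111101000 = 23528
0b011011000111110 = 011011000111110
→ OR → 111111111111110 = 32766
0x3038 = 011000000111000
→ AND → 011000000111000 = 12344
→ shifted left by 1 (mod 2^15) → 110000001110000 = 24688

24688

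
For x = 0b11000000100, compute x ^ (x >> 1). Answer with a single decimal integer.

1286

x = 11000000100 = 1540
x>>1 = 01100000010
XOR  = 10100000110 = 1286
(x ^ (x >> 1) gives the standard binary-reflected Gray code of x.)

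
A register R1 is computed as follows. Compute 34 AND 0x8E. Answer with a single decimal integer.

2

34 = 00100010
0x8E = 10001110
AND → 00000010 = 2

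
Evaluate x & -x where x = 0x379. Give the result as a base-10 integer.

x = 1101111001 = 889
-x (two's complement) = …0010000111
AND   = 0000000001 = 1
(x & -x isolates the lowest set bit of x.)

1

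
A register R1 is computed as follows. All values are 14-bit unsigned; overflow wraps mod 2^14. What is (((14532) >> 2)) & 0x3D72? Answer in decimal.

14532 = 11100011000100
→ >> 2 → 00111000110001 = 3633
0x3D72 = 11110101110010
→ & → 00110000110000 = 3120

3120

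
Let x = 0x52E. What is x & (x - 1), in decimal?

x = 10100101110 = 1326
x - 1 = 10100101101
AND   = 10100101100 = 1324
(x & (x - 1) clears the lowest set bit of x.)

1324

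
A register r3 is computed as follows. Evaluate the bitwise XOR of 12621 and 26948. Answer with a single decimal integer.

22537

12621 = 011000101001101
26948 = 110100101000100
XOR → 101100000001001 = 22537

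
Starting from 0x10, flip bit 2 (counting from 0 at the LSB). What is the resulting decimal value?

20

x = 0000010000
bit 2 is currently 0; toggle it via x ^ (1 << 2) = x ^ 4
→ 0000010100 = 20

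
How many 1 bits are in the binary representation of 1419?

1419 = 10110001011
Count the 1s: 1 + 1 + 1 + 1 + 1 + 1 = 6

6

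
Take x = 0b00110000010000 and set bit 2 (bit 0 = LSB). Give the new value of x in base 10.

x = 00110000010000
bit 2 is currently 0; set it via x | (1 << 2) = x | 4
→ 00110000010100 = 3092

3092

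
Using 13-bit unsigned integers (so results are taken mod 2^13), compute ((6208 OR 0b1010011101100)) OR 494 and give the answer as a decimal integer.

6208 = 1100001000000
0b1010011101100 = 1010011101100
→ OR → 1110011101100 = 7404
494 = 0000111101110
→ OR → 1110111101110 = 7662

7662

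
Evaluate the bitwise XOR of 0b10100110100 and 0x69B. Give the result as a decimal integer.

a = 10100110100
0x69B = 11010011011
XOR → 01110101111 = 943

943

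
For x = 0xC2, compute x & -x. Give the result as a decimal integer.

2

x = 11000010 = 194
-x (two's complement) = …00111110
AND   = 00000010 = 2
(x & -x isolates the lowest set bit of x.)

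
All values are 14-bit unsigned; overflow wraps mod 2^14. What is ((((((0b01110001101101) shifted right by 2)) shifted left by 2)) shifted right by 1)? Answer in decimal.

3638

0b01110001101101 = 01110001101101
→ shifted right by 2 → 00011100011011 = 1819
→ shifted left by 2 (mod 2^14) → 01110001101100 = 7276
→ shifted right by 1 → 00111000110110 = 3638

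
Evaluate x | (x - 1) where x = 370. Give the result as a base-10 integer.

x = 101110010 = 370
x - 1 = 101110001
OR    = 101110011 = 371
(x | (x - 1) sets all bits below the lowest set bit.)

371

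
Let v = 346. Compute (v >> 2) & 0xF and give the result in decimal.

6

v = 101011010
Shift right by 2: 1010110
Mask low 4 bits: 0110 = 6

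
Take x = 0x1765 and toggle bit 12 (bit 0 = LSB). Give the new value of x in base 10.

x = 01011101100101
bit 12 is currently 1; toggle it via x ^ (1 << 12) = x ^ 4096
→ 00011101100101 = 1893

1893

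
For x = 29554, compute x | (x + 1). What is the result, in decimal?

x = 111001101110010 = 29554
x + 1 = 111001101110011
OR    = 111001101110011 = 29555
(x | (x + 1) sets the lowest cleared bit.)

29555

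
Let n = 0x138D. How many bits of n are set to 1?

0x138D = 1001110001101
Count the 1s: 1 + 1 + 1 + 1 + 1 + 1 + 1 = 7

7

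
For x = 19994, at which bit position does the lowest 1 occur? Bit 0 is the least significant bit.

1

19994 = 100111000011010
Trailing zeros: 1, so the lowest set bit is bit 1 (value 2).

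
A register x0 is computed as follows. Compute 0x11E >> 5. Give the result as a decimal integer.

8

0x11E = 100011110
shift right by 5 → 000001000 = 8
(equivalently, floor(286 / 32))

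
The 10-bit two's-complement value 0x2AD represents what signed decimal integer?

-339

pattern = 1010101101 (MSB is 1 ⇒ negative)
Invert: 0101010010, add 1 → 0101010011 = 339, so the value is -339.
(Equivalently: 685 - 2^10 = 685 - 1024 = -339.)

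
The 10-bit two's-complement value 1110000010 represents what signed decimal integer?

pattern = 1110000010 (MSB is 1 ⇒ negative)
Invert: 0001111101, add 1 → 0001111110 = 126, so the value is -126.
(Equivalently: 898 - 2^10 = 898 - 1024 = -126.)

-126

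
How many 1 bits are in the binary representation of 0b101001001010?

n = 101001001010
Count the 1s: 1 + 1 + 1 + 1 + 1 = 5

5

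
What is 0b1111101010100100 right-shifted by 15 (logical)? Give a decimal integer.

1

x = 1111101010100100
shift right by 15 → 0000000000000001 = 1
(equivalently, floor(64164 / 32768))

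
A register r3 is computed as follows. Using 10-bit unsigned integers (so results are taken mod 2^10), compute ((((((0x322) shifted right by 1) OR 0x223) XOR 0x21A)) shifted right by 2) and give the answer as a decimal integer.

106

0x322 = 1100100010
→ shifted right by 1 → 0110010001 = 401
0x223 = 1000100011
→ OR → 1110110011 = 947
0x21A = 1000011010
→ XOR → 0110101001 = 425
→ shifted right by 2 → 0001101010 = 106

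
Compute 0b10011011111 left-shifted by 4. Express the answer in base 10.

x = 000010011011111
shift left by 4 → 100110111110000 = 19952
(equivalently, 1247 × 2^4 = 1247 × 16)

19952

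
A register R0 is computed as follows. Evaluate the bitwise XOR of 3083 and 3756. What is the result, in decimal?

3083 = 110000001011
3756 = 111010101100
XOR → 001010100111 = 679

679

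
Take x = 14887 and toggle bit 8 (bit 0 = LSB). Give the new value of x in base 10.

15143

x = 011101000100111
bit 8 is currently 0; toggle it via x ^ (1 << 8) = x ^ 256
→ 011101100100111 = 15143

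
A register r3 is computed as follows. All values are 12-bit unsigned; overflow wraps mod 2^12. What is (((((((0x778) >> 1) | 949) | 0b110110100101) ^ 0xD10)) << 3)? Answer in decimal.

1384

0x778 = 011101111000
→ >> 1 → 001110111100 = 956
949 = 001110110101
→ | → 001110111101 = 957
0b110110100101 = 110110100101
→ | → 111110111101 = 4029
0xD10 = 110100010000
→ ^ → 001010101101 = 685
→ << 3 (mod 2^12) → 010101101000 = 1384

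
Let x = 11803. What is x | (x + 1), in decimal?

11807

x = 10111000011011 = 11803
x + 1 = 10111000011100
OR    = 10111000011111 = 11807
(x | (x + 1) sets the lowest cleared bit.)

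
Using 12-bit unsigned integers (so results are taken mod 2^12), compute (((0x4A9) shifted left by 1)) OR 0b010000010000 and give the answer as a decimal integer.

3410

0x4A9 = 010010101001
→ shifted left by 1 (mod 2^12) → 100101010010 = 2386
0b010000010000 = 010000010000
→ OR → 110101010010 = 3410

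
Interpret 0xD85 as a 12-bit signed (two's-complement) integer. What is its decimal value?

-635

pattern = 110110000101 (MSB is 1 ⇒ negative)
Invert: 001001111010, add 1 → 001001111011 = 635, so the value is -635.
(Equivalently: 3461 - 2^12 = 3461 - 4096 = -635.)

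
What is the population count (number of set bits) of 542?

5

542 = 1000011110
Count the 1s: 1 + 1 + 1 + 1 + 1 = 5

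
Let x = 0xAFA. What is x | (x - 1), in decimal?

x = 101011111010 = 2810
x - 1 = 101011111001
OR    = 101011111011 = 2811
(x | (x - 1) sets all bits below the lowest set bit.)

2811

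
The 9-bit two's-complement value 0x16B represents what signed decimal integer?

-149

pattern = 101101011 (MSB is 1 ⇒ negative)
Invert: 010010100, add 1 → 010010101 = 149, so the value is -149.
(Equivalently: 363 - 2^9 = 363 - 512 = -149.)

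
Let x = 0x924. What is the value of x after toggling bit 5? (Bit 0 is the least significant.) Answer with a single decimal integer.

x = 00100100100100
bit 5 is currently 1; toggle it via x ^ (1 << 5) = x ^ 32
→ 00100100000100 = 2308

2308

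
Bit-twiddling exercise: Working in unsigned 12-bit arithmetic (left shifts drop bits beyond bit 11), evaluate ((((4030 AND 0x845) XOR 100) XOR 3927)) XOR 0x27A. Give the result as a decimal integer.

1357

4030 = 111110111110
0x845 = 100001000101
→ AND → 100000000100 = 2052
100 = 000001100100
→ XOR → 100001100000 = 2144
3927 = 111101010111
→ XOR → 011100110111 = 1847
0x27A = 001001111010
→ XOR → 010101001101 = 1357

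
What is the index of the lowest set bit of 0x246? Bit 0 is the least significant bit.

0x246 = 1001000110
Trailing zeros: 1, so the lowest set bit is bit 1 (value 2).

1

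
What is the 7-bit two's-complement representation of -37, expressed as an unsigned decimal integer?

37 in 7 bits: 0100101
Invert: 1011010
Add 1:  1011011 = 91
(Check: 2^7 - 37 = 128 - 37 = 91.)

91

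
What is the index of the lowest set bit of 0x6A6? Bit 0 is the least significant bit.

1

0x6A6 = 11010100110
Trailing zeros: 1, so the lowest set bit is bit 1 (value 2).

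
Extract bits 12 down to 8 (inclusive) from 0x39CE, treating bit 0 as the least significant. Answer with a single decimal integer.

25

v = 11100111001110
Shift right by 8: 111001
Mask low 5 bits: 11001 = 25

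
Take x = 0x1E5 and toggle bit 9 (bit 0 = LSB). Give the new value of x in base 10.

x = 0000111100101
bit 9 is currently 0; toggle it via x ^ (1 << 9) = x ^ 512
→ 0001111100101 = 997

997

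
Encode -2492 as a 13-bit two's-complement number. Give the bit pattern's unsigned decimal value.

5700

2492 in 13 bits: 0100110111100
Invert: 1011001000011
Add 1:  1011001000100 = 5700
(Check: 2^13 - 2492 = 8192 - 2492 = 5700.)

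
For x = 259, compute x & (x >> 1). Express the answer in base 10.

x = 100000011 = 259
x>>1 = 010000001
AND  = 000000001 = 1
(x & (x >> 1) has a 1 wherever x has two consecutive 1 bits.)

1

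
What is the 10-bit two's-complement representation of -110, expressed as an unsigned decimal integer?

914

110 in 10 bits: 0001101110
Invert: 1110010001
Add 1:  1110010010 = 914
(Check: 2^10 - 110 = 1024 - 110 = 914.)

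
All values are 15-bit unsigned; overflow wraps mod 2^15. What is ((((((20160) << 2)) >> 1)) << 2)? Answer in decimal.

30208

20160 = 100111011000000
→ << 2 (mod 2^15) → 011101100000000 = 15104
→ >> 1 → 001110110000000 = 7552
→ << 2 (mod 2^15) → 111011000000000 = 30208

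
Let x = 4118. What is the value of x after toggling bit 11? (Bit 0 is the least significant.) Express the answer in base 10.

6166

x = 1000000010110
bit 11 is currently 0; toggle it via x ^ (1 << 11) = x ^ 2048
→ 1100000010110 = 6166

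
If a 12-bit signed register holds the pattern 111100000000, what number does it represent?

pattern = 111100000000 (MSB is 1 ⇒ negative)
Invert: 000011111111, add 1 → 000100000000 = 256, so the value is -256.
(Equivalently: 3840 - 2^12 = 3840 - 4096 = -256.)

-256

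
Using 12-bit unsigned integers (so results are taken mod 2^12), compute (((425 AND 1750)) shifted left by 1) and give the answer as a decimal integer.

256

425 = 000110101001
1750 = 011011010110
→ AND → 000010000000 = 128
→ shifted left by 1 (mod 2^12) → 000100000000 = 256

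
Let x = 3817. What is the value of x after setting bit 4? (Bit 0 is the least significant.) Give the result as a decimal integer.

x = 0111011101001
bit 4 is currently 0; set it via x | (1 << 4) = x | 16
→ 0111011111001 = 3833

3833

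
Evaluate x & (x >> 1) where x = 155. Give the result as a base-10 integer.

x = 10011011 = 155
x>>1 = 01001101
AND  = 00001001 = 9
(x & (x >> 1) has a 1 wherever x has two consecutive 1 bits.)

9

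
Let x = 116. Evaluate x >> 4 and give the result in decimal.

7

116 = 1110100
shift right by 4 → 0000111 = 7
(equivalently, floor(116 / 16))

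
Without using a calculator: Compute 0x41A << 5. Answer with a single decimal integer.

0x41A = 0000010000011010
shift left by 5 → 1000001101000000 = 33600
(equivalently, 1050 × 2^5 = 1050 × 32)

33600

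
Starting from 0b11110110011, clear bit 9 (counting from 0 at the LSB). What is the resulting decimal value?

1459

x = 11110110011
bit 9 is currently 1; clear it via x & ~(1 << 9) = x & ~512
→ 10110110011 = 1459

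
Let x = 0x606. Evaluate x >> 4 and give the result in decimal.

96

0x606 = 11000000110
shift right by 4 → 00001100000 = 96
(equivalently, floor(1542 / 16))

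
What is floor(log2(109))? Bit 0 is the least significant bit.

6

109 = 1101101
The topmost 1 is at position 6 (since 2^6 = 64 ≤ 109 < 128).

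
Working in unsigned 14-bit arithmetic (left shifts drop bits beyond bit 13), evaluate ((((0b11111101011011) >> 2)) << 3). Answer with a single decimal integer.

0b11111101011011 = 11111101011011
→ >> 2 → 00111111010110 = 4054
→ << 3 (mod 2^14) → 11111010110000 = 16048

16048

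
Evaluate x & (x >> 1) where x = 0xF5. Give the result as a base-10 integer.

112

x = 11110101 = 245
x>>1 = 01111010
AND  = 01110000 = 112
(x & (x >> 1) has a 1 wherever x has two consecutive 1 bits.)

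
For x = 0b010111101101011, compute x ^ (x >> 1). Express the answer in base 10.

x = 10111101101011 = 12139
x>>1 = 01011110110101
XOR  = 11100011011110 = 14558
(x ^ (x >> 1) gives the standard binary-reflected Gray code of x.)

14558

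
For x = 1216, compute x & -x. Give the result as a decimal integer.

x = 10011000000 = 1216
-x (two's complement) = …01101000000
AND   = 00001000000 = 64
(x & -x isolates the lowest set bit of x.)

64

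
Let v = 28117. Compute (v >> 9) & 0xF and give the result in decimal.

v = 110110111010101
Shift right by 9: 110110
Mask low 4 bits: 0110 = 6

6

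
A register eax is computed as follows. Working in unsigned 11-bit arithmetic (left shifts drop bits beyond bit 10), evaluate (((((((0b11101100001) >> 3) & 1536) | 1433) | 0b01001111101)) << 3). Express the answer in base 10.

0b11101100001 = 11101100001
→ >> 3 → 00011101100 = 236
1536 = 11000000000
→ & → 00000000000 = 0
1433 = 10110011001
→ | → 10110011001 = 1433
0b01001111101 = 01001111101
→ | → 11111111101 = 2045
→ << 3 (mod 2^11) → 11111101000 = 2024

2024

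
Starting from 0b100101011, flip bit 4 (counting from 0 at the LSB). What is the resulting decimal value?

315

x = 100101011
bit 4 is currently 0; toggle it via x ^ (1 << 4) = x ^ 16
→ 100111011 = 315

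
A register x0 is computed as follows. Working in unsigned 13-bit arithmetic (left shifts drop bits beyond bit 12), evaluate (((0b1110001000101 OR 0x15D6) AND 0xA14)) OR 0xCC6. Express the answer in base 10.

0b1110001000101 = 1110001000101
0x15D6 = 1010111010110
→ OR → 1110111010111 = 7639
0xA14 = 0101000010100
→ AND → 0100000010100 = 2068
0xCC6 = 0110011000110
→ OR → 0110011010110 = 3286

3286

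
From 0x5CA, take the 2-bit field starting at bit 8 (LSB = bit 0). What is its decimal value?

v = 10111001010
Shift right by 8: 101
Mask low 2 bits: 01 = 1

1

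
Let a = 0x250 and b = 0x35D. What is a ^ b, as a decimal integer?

0x250 = 1001010000
0x35D = 1101011101
XOR → 0100001101 = 269

269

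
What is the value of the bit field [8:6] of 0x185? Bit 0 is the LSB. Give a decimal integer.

6

v = 110000101
Shift right by 6: 110
Mask low 3 bits: 110 = 6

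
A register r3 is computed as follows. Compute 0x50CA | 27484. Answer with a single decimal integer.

31710

0x50CA = 101000011001010
27484 = 110101101011100
 OR → 111101111011110 = 31710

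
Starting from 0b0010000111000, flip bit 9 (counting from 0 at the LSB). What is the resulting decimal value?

x = 0010000111000
bit 9 is currently 0; toggle it via x ^ (1 << 9) = x ^ 512
→ 0011000111000 = 1592

1592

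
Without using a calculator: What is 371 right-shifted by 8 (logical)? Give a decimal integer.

371 = 101110011
shift right by 8 → 000000001 = 1
(equivalently, floor(371 / 256))

1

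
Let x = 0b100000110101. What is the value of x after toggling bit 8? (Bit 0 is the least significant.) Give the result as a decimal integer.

x = 100000110101
bit 8 is currently 0; toggle it via x ^ (1 << 8) = x ^ 256
→ 100100110101 = 2357

2357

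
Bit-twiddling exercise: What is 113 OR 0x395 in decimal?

113 = 0001110001
0x395 = 1110010101
 OR → 1111110101 = 1013

1013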